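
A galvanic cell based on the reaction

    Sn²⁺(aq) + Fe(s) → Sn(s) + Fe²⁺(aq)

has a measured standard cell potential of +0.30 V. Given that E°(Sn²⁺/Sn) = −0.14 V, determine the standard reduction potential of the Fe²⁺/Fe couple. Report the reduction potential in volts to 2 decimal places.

In the reaction as written the Sn²⁺/Sn couple is reduced (cathode) and Fe²⁺/Fe is oxidized (anode), so E°cell = E°(Sn²⁺/Sn) − E°(Fe²⁺/Fe).
E°(Fe²⁺/Fe) = E°(cathode) − E°cell = −0.14 − (+0.30) = −0.44 V.

−0.44 V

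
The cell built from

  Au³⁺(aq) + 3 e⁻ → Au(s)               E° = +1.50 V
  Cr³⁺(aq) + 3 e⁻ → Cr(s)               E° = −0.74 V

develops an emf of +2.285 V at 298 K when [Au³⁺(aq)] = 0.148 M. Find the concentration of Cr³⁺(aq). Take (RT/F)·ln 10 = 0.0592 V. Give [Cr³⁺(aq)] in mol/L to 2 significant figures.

0.00078 M

With Au³⁺/Au at the cathode and Cr³⁺/Cr at the anode, E°cell = +1.50 − (−0.74) = +2.24 V (n = 3).
From the Nernst equation, log Q = n(E° − E)/0.0592 = 3·(+2.24 − (+2.285))/0.0592 = −2.280.
The balanced reaction is Au³⁺(aq) + Cr(s) → Au(s) + Cr³⁺(aq), so Q = [Cr³⁺(aq)] / [Au³⁺(aq)].
Isolating [Cr³⁺(aq)] in Q = 10^{−2.280} yields log [Cr³⁺(aq)] = −3.110, i.e. 0.00078 M.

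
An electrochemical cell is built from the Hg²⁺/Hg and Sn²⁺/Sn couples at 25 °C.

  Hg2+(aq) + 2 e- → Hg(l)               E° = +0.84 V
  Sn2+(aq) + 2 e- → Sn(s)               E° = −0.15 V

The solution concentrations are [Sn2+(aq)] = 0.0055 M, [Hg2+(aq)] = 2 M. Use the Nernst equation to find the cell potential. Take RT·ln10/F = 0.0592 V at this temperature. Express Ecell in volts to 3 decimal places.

+1.066 V

Since E°(Hg²⁺/Hg) > E°(Sn²⁺/Sn), Hg²⁺/Hg serves as the cathode.
E°cell = E°cat − E°an = +0.84 − (−0.15) = +0.99 V; n = 2.
Balancing gives Hg2+(aq) + Sn(s) → Hg(l) + Sn2+(aq); hence Q = [Sn2+(aq)] / [Hg2+(aq)] = 0.00275 (log Q = −2.561).
E = E° − (0.0592/n)·log Q = +0.99 − (0.0592/2)(−2.561) = +1.066 V.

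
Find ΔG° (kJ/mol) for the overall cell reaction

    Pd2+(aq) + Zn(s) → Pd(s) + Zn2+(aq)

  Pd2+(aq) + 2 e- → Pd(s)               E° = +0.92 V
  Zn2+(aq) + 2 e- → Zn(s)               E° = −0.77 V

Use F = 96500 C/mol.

In the reaction as written Pd2+(aq) is reduced, so the Pd²⁺/Pd couple is the cathode and Zn²⁺/Zn is the anode.
E°cell = +0.92 − (−0.77) = +1.69 V; balancing electrons gives n = 2.
ΔG° = −nFE°cell = −(2)(96500)(+1.69) J/mol = −326 kJ/mol.

−326 kJ/mol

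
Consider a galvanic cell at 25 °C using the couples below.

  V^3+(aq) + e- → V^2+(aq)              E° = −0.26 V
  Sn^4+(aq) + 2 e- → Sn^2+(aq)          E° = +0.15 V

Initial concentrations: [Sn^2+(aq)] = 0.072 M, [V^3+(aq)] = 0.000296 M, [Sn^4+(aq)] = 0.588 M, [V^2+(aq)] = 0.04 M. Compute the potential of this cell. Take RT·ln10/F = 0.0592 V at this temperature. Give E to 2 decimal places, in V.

+0.56 V

Since E°(Sn⁴⁺/Sn²⁺) > E°(V³⁺/V²⁺), Sn⁴⁺/Sn²⁺ serves as the cathode.
The standard potential is +0.15 − (−0.26) = +0.41 V and the balanced reaction transfers n = 2 electrons.
For the overall reaction Sn^4+(aq) + 2 V^2+(aq) → Sn^2+(aq) + 2 V^3+(aq), Q = ([Sn^2+(aq)]·[V^3+(aq)]^2) / ([Sn^4+(aq)]·[V^2+(aq)]^2) = 6.71×10^−6, giving log Q = −5.174.
Applying E = E° − (RT ln10/nF)·log Q gives +0.41 − (0.0592/2)(−5.174) = +0.56 V.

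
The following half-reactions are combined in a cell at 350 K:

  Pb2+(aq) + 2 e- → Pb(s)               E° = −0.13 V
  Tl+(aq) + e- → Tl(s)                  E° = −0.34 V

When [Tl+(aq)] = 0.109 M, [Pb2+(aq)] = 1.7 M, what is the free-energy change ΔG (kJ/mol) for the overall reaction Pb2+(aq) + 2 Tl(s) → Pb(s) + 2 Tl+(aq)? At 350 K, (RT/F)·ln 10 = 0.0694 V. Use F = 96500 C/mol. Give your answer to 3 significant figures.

−55.0 kJ/mol

The standard cell potential is −0.13 − (−0.34) = +0.21 V, with n = 2 electrons in the balanced equation.
Q = [Tl+(aq)]^2 / [Pb2+(aq)] = 0.00699, so log Q = −2.156 and E = +0.21 − (0.0694/2)(−2.156) = +0.2848 V.
ΔG = −nFE = −(2)(96500)(+0.2848) J/mol = −55.0 kJ/mol.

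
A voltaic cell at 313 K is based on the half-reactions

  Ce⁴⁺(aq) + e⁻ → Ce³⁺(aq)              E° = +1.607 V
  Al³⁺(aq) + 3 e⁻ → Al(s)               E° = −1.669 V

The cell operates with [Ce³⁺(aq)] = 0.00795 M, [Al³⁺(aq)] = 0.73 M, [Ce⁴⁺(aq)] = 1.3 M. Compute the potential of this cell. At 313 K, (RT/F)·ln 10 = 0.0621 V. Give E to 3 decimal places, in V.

+3.416 V

Since E°(Ce⁴⁺/Ce³⁺) > E°(Al³⁺/Al), Ce⁴⁺/Ce³⁺ serves as the cathode.
E°cell = E°cat − E°an = +1.607 − (−1.669) = +3.276 V; n = 3.
For the overall reaction 3 Ce⁴⁺(aq) + Al(s) → 3 Ce³⁺(aq) + Al³⁺(aq), Q = ([Ce³⁺(aq)]^3·[Al³⁺(aq)]) / [Ce⁴⁺(aq)]^3 = 1.67×10^−7, giving log Q = −6.777.
Applying E = E° − (RT ln10/nF)·log Q gives +3.276 − (0.0621/3)(−6.777) = +3.416 V.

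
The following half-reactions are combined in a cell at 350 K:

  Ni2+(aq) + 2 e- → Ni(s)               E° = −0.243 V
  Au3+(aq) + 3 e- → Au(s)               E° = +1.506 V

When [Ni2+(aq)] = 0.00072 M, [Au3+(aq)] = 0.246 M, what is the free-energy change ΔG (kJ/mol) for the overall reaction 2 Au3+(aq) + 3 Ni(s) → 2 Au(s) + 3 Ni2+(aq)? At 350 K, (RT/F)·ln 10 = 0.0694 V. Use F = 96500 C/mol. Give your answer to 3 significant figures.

−1070 kJ/mol

E°cell = +1.506 − (−0.243) = +1.749 V; the balanced reaction transfers n = 6 electrons.
The reaction quotient is [Ni2+(aq)]^3 / [Au3+(aq)]^2 = 6.17×10^−9; by Nernst, E = +1.749 − (0.0694/6)(−8.210) = +1.8440 V.
ΔG = −nFE = −(6)(96500)(+1.8440) J/mol = −1070 kJ/mol.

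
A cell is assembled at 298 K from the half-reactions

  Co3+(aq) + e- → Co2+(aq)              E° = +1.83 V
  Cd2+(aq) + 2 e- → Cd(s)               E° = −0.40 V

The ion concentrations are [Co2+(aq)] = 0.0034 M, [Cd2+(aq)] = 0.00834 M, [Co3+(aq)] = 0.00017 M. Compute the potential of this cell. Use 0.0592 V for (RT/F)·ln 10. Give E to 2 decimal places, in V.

+2.21 V

The Co³⁺/Co²⁺ couple has the more positive E°, so it is the cathode; Cd²⁺/Cd is the anode.
E°cell = E°cat − E°an = +1.83 − (−0.40) = +2.23 V; n = 2.
Balancing gives 2 Co3+(aq) + Cd(s) → 2 Co2+(aq) + Cd2+(aq); hence Q = ([Co2+(aq)]^2·[Cd2+(aq)]) / [Co3+(aq)]^2 = 3.34 (log Q = 0.523).
E = E° − (0.0592/n)·log Q = +2.23 − (0.0592/2)(0.523) = +2.21 V.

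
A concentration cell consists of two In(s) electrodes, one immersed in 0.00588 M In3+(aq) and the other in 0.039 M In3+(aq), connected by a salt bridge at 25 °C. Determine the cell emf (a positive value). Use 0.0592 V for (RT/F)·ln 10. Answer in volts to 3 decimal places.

0.016 V

For a concentration cell E°cell = 0, since both electrodes use the same couple.
The compartment with the higher In3+(aq) concentration (0.039 M) acts as the cathode; ions are reduced there and produced at the dilute (0.00588 M) anode.
With n = 3, Ecell = −(0.0592/3)·log([dilute]/[conc]) = −(0.0592/3)·log(0.00588/0.039) = +0.016 V.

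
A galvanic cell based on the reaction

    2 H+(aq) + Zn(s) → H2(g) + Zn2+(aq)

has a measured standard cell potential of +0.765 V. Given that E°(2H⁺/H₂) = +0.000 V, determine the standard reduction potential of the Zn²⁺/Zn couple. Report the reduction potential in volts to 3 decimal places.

−0.765 V

In the reaction as written the 2H⁺/H₂ couple is reduced (cathode) and Zn²⁺/Zn is oxidized (anode), so E°cell = E°(2H⁺/H₂) − E°(Zn²⁺/Zn).
E°(Zn²⁺/Zn) = E°(cathode) − E°cell = +0.000 − (+0.765) = −0.765 V.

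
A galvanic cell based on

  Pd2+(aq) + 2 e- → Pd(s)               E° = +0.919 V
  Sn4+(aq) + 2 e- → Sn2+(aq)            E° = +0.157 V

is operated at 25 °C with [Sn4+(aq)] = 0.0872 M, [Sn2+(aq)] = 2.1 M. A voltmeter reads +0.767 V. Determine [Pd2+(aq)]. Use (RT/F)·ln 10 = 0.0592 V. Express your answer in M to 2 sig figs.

0.061 M

Pd²⁺/Pd is the cathode (higher E°); E°cell = +0.919 − (+0.157) = +0.762 V with n = 2.
From the Nernst equation, log Q = n(E° − E)/0.0592 = 2·(+0.762 − (+0.767))/0.0592 = −0.169.
The balanced reaction is Pd2+(aq) + Sn2+(aq) → Pd(s) + Sn4+(aq), so Q = [Sn4+(aq)] / ([Pd2+(aq)]·[Sn2+(aq)]).
Substituting the known concentrations and solving, log [Pd2+(aq)] = −1.213 and [Pd2+(aq)] = 0.061 M.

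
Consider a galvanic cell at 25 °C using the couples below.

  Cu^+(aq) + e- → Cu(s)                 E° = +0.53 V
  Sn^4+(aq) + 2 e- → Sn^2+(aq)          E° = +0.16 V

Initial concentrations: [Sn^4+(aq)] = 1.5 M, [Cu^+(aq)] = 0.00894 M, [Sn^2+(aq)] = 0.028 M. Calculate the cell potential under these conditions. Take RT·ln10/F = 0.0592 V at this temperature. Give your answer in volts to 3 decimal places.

+0.198 V

Cu⁺/Cu is reduced (cathode, E° = +0.53 V) and Sn⁴⁺/Sn²⁺ is oxidized (anode).
E°cell = E°cat − E°an = +0.53 − (+0.16) = +0.37 V; n = 2.
For the overall reaction 2 Cu^+(aq) + Sn^2+(aq) → 2 Cu(s) + Sn^4+(aq), Q = [Sn^4+(aq)] / ([Cu^+(aq)]^2·[Sn^2+(aq)]) = 6.7×10^5, giving log Q = 5.826.
By the Nernst equation, E = +0.37 − (0.0592/2)·(5.826) = +0.198 V.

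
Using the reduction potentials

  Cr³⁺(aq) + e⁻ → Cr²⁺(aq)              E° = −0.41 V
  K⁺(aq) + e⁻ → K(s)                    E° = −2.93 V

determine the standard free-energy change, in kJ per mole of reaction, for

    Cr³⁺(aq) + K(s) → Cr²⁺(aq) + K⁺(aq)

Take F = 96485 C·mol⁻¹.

−243 kJ/mol

In the reaction as written Cr³⁺(aq) is reduced, so the Cr³⁺/Cr²⁺ couple is the cathode and K⁺/K is the anode.
E°cell = −0.41 − (−2.93) = +2.52 V; balancing electrons gives n = 1.
ΔG° = −nFE°cell = −(1)(96485)(+2.52) J/mol = −243 kJ/mol.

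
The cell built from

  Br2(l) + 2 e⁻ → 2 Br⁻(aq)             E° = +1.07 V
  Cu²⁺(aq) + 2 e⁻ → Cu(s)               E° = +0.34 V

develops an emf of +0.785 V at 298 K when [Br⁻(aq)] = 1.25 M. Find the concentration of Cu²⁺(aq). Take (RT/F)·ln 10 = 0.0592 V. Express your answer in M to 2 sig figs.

With Br₂/Br⁻ at the cathode and Cu²⁺/Cu at the anode, E°cell = +1.07 − (+0.34) = +0.73 V (n = 2).
Rearranging E = E° − (0.0592/n)·log Q gives log Q = 2(+0.73 − (+0.785))/0.0592 = −1.858.
Balancing electrons gives Br2(l) + Cu(s) → 2 Br⁻(aq) + Cu²⁺(aq); thus Q = [Br⁻(aq)]^2·[Cu²⁺(aq)].
Isolating [Cu²⁺(aq)] in Q = 10^{−1.858} yields log [Cu²⁺(aq)] = −2.052, i.e. 0.0089 M.

0.0089 M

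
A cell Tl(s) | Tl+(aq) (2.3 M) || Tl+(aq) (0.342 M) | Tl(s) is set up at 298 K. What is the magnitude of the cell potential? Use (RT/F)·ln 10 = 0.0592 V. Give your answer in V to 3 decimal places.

0.049 V

For a concentration cell E°cell = 0, since both electrodes use the same couple.
The compartment with the higher Tl+(aq) concentration (2.3 M) acts as the cathode; ions are reduced there and produced at the dilute (0.342 M) anode.
With n = 1, Ecell = −(0.0592/1)·log([dilute]/[conc]) = −(0.0592/1)·log(0.342/2.3) = +0.049 V.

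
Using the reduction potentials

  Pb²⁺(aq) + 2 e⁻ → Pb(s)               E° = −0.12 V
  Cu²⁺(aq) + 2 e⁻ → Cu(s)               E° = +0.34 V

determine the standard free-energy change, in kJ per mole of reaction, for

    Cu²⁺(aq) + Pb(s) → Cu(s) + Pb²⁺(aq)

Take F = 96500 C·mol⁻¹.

−88.8 kJ/mol

In the reaction as written Cu²⁺(aq) is reduced, so the Cu²⁺/Cu couple is the cathode and Pb²⁺/Pb is the anode.
E°cell = +0.34 − (−0.12) = +0.46 V; balancing electrons gives n = 2.
ΔG° = −nFE°cell = −(2)(96500)(+0.46) J/mol = −88.8 kJ/mol.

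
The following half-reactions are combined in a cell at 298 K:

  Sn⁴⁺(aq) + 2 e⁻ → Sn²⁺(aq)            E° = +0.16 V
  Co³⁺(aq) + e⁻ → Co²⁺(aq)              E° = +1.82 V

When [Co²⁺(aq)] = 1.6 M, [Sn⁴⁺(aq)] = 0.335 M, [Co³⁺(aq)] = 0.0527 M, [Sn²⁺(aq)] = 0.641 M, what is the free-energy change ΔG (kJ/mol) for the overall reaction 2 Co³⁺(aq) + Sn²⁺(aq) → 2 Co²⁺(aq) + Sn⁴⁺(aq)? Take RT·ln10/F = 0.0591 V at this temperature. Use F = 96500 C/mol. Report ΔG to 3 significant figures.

−305 kJ/mol

The standard cell potential is +1.82 − (+0.16) = +1.66 V, with n = 2 electrons in the balanced equation.
Q = ([Co²⁺(aq)]^2·[Sn⁴⁺(aq)]) / ([Co³⁺(aq)]^2·[Sn²⁺(aq)]) = 482, so log Q = 2.683 and E = +1.66 − (0.0591/2)(2.683) = +1.5807 V.
Then ΔG = −nFE = −2 × 96500 × +1.5807 J/mol = −305 kJ/mol.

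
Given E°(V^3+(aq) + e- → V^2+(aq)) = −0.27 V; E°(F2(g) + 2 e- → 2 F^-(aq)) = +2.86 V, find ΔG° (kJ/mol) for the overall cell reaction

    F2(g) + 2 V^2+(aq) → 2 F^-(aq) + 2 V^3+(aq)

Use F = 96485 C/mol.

In the reaction as written F2(g) is reduced, so the F₂/F⁻ couple is the cathode and V³⁺/V²⁺ is the anode.
E°cell = +2.86 − (−0.27) = +3.13 V; balancing electrons gives n = 2.
ΔG° = −nFE°cell = −(2)(96485)(+3.13) J/mol = −604 kJ/mol.

−604 kJ/mol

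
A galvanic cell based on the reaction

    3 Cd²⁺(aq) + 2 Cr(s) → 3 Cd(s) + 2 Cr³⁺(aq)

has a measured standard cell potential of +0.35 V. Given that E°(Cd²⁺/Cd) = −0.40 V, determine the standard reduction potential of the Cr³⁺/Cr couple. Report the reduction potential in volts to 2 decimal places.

In the reaction as written the Cd²⁺/Cd couple is reduced (cathode) and Cr³⁺/Cr is oxidized (anode), so E°cell = E°(Cd²⁺/Cd) − E°(Cr³⁺/Cr).
E°(Cr³⁺/Cr) = E°(cathode) − E°cell = −0.40 − (+0.35) = −0.75 V.

−0.75 V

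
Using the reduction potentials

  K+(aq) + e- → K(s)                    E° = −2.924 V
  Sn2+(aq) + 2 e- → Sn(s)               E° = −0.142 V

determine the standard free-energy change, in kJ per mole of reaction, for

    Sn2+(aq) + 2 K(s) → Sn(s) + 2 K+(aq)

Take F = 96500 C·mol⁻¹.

−537 kJ/mol

In the reaction as written Sn2+(aq) is reduced, so the Sn²⁺/Sn couple is the cathode and K⁺/K is the anode.
E°cell = −0.142 − (−2.924) = +2.782 V; balancing electrons gives n = 2.
ΔG° = −nFE°cell = −(2)(96500)(+2.782) J/mol = −537 kJ/mol.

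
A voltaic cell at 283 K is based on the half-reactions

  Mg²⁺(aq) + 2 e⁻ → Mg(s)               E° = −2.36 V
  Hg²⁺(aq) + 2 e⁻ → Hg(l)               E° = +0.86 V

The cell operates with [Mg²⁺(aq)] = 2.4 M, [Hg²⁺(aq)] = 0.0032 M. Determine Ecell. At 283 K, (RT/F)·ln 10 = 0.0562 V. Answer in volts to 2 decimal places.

+3.14 V

Since E°(Hg²⁺/Hg) > E°(Mg²⁺/Mg), Hg²⁺/Hg serves as the cathode.
The standard potential is +0.86 − (−2.36) = +3.22 V and the balanced reaction transfers n = 2 electrons.
Balancing gives Hg²⁺(aq) + Mg(s) → Hg(l) + Mg²⁺(aq); hence Q = [Mg²⁺(aq)] / [Hg²⁺(aq)] = 750 (log Q = 2.875).
Applying E = E° − (RT ln10/nF)·log Q gives +3.22 − (0.0562/2)(2.875) = +3.14 V.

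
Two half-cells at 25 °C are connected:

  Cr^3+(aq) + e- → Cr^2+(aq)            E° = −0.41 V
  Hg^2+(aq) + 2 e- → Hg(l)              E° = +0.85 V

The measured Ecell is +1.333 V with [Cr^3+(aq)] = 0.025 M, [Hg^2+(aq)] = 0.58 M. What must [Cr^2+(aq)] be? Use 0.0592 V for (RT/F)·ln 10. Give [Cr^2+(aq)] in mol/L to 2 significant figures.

0.56 M

With Hg²⁺/Hg at the cathode and Cr³⁺/Cr²⁺ at the anode, E°cell = +0.85 − (−0.41) = +1.26 V (n = 2).
From the Nernst equation, log Q = n(E° − E)/0.0592 = 2·(+1.26 − (+1.333))/0.0592 = −2.466.
The balanced reaction is Hg^2+(aq) + 2 Cr^2+(aq) → Hg(l) + 2 Cr^3+(aq), so Q = [Cr^3+(aq)]^2 / ([Hg^2+(aq)]·[Cr^2+(aq)]^2).
Isolating [Cr^2+(aq)] in Q = 10^{−2.466} yields log [Cr^2+(aq)] = −0.251, i.e. 0.56 M.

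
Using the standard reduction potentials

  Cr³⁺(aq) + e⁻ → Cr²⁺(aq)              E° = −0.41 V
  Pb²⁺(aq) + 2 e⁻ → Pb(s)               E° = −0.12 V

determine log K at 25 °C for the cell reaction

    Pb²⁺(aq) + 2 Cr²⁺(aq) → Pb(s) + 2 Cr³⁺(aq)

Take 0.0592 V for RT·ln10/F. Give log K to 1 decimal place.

The Pb²⁺/Pb couple is reduced (cathode); E°cell = −0.12 − (−0.41) = +0.29 V with n = 2.
At equilibrium E = 0, so log K = nE°cell / 0.0592 = (2)(+0.29) / 0.0592 = 9.8.

log K = 9.8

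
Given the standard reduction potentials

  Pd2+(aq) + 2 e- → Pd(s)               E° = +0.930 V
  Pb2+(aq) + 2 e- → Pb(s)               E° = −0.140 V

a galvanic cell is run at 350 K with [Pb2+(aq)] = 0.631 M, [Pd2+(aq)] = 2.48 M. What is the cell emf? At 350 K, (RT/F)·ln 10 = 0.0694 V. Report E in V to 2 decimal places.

+1.09 V

The Pd²⁺/Pd couple has the more positive E°, so it is the cathode; Pb²⁺/Pb is the anode.
E°cell = +0.930 − (−0.140) = +1.070 V, with n = 2 electrons transferred.
For the overall reaction Pd2+(aq) + Pb(s) → Pd(s) + Pb2+(aq), Q = [Pb2+(aq)] / [Pd2+(aq)] = 0.254, giving log Q = −0.594.
Applying E = E° − (RT ln10/nF)·log Q gives +1.070 − (0.0694/2)(−0.594) = +1.09 V.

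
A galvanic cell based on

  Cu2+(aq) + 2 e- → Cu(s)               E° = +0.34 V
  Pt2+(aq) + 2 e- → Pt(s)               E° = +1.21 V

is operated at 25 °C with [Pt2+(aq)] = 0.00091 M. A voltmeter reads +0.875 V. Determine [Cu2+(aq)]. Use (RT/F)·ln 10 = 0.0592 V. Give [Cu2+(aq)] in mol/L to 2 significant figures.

The Pt²⁺/Pt couple has the larger reduction potential, so it is the cathode: E°cell = +1.21 − (+0.34) = +0.87 V and n = 2.
Since E = E° − (0.0592/n)·log Q, log Q = n(E° − E)/0.0592 = −0.169.
Balancing electrons gives Pt2+(aq) + Cu(s) → Pt(s) + Cu2+(aq); thus Q = [Cu2+(aq)] / [Pt2+(aq)].
Substituting the known concentrations and solving, log [Cu2+(aq)] = −3.210 and [Cu2+(aq)] = 0.00062 M.

0.00062 M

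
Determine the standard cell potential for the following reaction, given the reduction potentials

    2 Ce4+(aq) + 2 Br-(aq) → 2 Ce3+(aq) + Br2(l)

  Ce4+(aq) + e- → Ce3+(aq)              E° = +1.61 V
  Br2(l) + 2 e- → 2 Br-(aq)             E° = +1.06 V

Ce4+(aq) gains electrons, so the Ce⁴⁺/Ce³⁺ couple is the cathode; the Br₂/Br⁻ couple is the anode.
E°cell = E°(cathode) − E°(anode) = +1.61 − (+1.06) = +0.55 V.

+0.55 V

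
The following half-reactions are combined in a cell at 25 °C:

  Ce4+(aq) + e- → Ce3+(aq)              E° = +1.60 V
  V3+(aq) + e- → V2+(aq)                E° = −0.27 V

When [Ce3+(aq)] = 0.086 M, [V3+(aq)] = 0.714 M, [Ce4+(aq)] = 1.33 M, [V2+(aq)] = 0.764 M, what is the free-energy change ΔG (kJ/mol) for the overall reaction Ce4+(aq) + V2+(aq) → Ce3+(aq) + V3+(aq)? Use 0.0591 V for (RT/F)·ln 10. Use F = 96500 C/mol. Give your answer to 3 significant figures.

−187 kJ/mol

E°cell = +1.60 − (−0.27) = +1.87 V; the balanced reaction transfers n = 1 electron.
Here Q = ([Ce3+(aq)]·[V3+(aq)]) / ([Ce4+(aq)]·[V2+(aq)]) = 0.0604 (log Q = −1.219), giving E = +1.87 − (0.0591/1)·(−1.219) = +1.9420 V.
ΔG = −nFE = −(1)(96500)(+1.9420) J/mol = −187 kJ/mol.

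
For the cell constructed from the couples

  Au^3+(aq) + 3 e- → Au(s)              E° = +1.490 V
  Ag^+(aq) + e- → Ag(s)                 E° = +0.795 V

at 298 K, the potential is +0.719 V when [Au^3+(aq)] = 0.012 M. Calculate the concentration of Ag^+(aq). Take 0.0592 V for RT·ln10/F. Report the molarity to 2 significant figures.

0.090 M

The Au³⁺/Au couple has the larger reduction potential, so it is the cathode: E°cell = +1.490 − (+0.795) = +0.695 V and n = 3.
From the Nernst equation, log Q = n(E° − E)/0.0592 = 3·(+0.695 − (+0.719))/0.0592 = −1.216.
For Au^3+(aq) + 3 Ag(s) → Au(s) + 3 Ag^+(aq), the reaction quotient is Q = [Ag^+(aq)]^3 / [Au^3+(aq)].
Solving for the unknown gives log [Ag^+(aq)] = −1.046, so [Ag^+(aq)] ≈ 0.090 M.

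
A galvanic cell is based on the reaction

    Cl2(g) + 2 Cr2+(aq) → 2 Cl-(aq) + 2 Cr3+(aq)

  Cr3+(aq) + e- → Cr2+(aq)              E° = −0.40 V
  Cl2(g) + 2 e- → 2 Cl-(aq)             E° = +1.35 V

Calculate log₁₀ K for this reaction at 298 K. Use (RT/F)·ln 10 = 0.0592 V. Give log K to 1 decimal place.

log K = 59.1

The Cl₂/Cl⁻ couple is reduced (cathode); E°cell = +1.35 − (−0.40) = +1.75 V with n = 2.
At equilibrium E = 0, so log K = nE°cell / 0.0592 = (2)(+1.75) / 0.0592 = 59.1.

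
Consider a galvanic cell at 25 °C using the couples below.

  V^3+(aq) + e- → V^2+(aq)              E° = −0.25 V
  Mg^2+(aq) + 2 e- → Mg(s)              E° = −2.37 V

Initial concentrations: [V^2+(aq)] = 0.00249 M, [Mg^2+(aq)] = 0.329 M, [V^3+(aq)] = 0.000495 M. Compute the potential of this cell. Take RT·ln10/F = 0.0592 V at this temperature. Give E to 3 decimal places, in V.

Since E°(V³⁺/V²⁺) > E°(Mg²⁺/Mg), V³⁺/V²⁺ serves as the cathode.
E°cell = E°cat − E°an = −0.25 − (−2.37) = +2.12 V; n = 2.
For the overall reaction 2 V^3+(aq) + Mg(s) → 2 V^2+(aq) + Mg^2+(aq), Q = ([V^2+(aq)]^2·[Mg^2+(aq)]) / [V^3+(aq)]^2 = 8.32, giving log Q = 0.920.
Applying E = E° − (RT ln10/nF)·log Q gives +2.12 − (0.0592/2)(0.920) = +2.093 V.

+2.093 V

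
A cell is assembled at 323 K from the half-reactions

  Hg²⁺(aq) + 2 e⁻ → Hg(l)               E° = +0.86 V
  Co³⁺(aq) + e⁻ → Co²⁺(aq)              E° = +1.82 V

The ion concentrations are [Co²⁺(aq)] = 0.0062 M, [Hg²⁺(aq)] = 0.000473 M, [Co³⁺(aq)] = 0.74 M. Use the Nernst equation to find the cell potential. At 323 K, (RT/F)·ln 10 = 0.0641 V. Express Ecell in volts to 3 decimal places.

The Co³⁺/Co²⁺ couple has the more positive E°, so it is the cathode; Hg²⁺/Hg is the anode.
E°cell = +1.82 − (+0.86) = +0.96 V, with n = 2 electrons transferred.
Balancing gives 2 Co³⁺(aq) + Hg(l) → 2 Co²⁺(aq) + Hg²⁺(aq); hence Q = ([Co²⁺(aq)]^2·[Hg²⁺(aq)]) / [Co³⁺(aq)]^2 = 3.32×10^−8 (log Q = −7.479).
E = E° − (0.0641/n)·log Q = +0.96 − (0.0641/2)(−7.479) = +1.200 V.

+1.200 V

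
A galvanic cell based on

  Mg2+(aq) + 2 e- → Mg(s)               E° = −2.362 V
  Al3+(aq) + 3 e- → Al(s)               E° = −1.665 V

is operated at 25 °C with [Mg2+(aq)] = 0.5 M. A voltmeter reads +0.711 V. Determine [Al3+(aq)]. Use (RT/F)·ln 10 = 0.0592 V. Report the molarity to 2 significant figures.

Al³⁺/Al is the cathode (higher E°); E°cell = −1.665 − (−2.362) = +0.697 V with n = 6.
Since E = E° − (0.0592/n)·log Q, log Q = n(E° − E)/0.0592 = −1.419.
Balancing electrons gives 2 Al3+(aq) + 3 Mg(s) → 2 Al(s) + 3 Mg2+(aq); thus Q = [Mg2+(aq)]^3 / [Al3+(aq)]^2.
Isolating [Al3+(aq)] in Q = 10^{−1.419} yields log [Al3+(aq)] = 0.258, i.e. 1.8 M.

1.8 M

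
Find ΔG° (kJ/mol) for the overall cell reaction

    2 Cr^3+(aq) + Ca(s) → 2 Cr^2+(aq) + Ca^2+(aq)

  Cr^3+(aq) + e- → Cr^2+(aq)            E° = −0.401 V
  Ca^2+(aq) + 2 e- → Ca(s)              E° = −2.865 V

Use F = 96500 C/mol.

−476 kJ/mol

In the reaction as written Cr^3+(aq) is reduced, so the Cr³⁺/Cr²⁺ couple is the cathode and Ca²⁺/Ca is the anode.
E°cell = −0.401 − (−2.865) = +2.464 V; balancing electrons gives n = 2.
ΔG° = −nFE°cell = −(2)(96500)(+2.464) J/mol = −476 kJ/mol.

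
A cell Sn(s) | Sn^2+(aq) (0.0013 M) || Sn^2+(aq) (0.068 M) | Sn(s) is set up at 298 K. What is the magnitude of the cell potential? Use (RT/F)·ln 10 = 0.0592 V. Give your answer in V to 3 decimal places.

0.051 V

For a concentration cell E°cell = 0, since both electrodes use the same couple.
The compartment with the higher Sn^2+(aq) concentration (0.068 M) acts as the cathode; ions are reduced there and produced at the dilute (0.0013 M) anode.
With n = 2, Ecell = −(0.0592/2)·log([dilute]/[conc]) = −(0.0592/2)·log(0.0013/0.068) = +0.051 V.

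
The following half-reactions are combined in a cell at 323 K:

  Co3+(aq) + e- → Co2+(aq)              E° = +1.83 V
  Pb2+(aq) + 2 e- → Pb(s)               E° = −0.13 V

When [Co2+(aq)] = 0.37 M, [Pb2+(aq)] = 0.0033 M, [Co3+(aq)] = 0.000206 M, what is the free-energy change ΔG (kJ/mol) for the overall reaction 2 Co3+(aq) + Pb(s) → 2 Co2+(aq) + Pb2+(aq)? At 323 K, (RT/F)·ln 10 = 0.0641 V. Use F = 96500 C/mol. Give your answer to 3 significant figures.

−353 kJ/mol

With Co³⁺/Co²⁺ reduced at the cathode, E°cell = +1.83 − (−0.13) = +1.96 V and n = 2.
Here Q = ([Co2+(aq)]^2·[Pb2+(aq)]) / [Co3+(aq)]^2 = 1.06×10^4 (log Q = 4.027), giving E = +1.96 − (0.0641/2)·(4.027) = +1.8309 V.
Then ΔG = −nFE = −2 × 96500 × +1.8309 J/mol = −353 kJ/mol.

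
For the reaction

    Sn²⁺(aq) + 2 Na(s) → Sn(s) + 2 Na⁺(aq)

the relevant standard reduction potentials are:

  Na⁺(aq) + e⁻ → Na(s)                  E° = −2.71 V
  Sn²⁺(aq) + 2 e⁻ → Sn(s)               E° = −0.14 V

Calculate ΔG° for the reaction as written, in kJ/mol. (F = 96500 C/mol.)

In the reaction as written Sn²⁺(aq) is reduced, so the Sn²⁺/Sn couple is the cathode and Na⁺/Na is the anode.
E°cell = −0.14 − (−2.71) = +2.57 V; balancing electrons gives n = 2.
ΔG° = −nFE°cell = −(2)(96500)(+2.57) J/mol = −496 kJ/mol.

−496 kJ/mol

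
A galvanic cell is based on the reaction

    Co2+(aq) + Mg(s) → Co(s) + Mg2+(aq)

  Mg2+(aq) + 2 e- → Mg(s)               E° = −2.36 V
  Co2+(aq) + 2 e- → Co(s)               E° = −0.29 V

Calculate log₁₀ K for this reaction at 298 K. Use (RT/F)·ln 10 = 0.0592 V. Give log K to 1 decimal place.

log K = 69.9

The Co²⁺/Co couple is reduced (cathode); E°cell = −0.29 − (−2.36) = +2.07 V with n = 2.
At equilibrium E = 0, so log K = nE°cell / 0.0592 = (2)(+2.07) / 0.0592 = 69.9.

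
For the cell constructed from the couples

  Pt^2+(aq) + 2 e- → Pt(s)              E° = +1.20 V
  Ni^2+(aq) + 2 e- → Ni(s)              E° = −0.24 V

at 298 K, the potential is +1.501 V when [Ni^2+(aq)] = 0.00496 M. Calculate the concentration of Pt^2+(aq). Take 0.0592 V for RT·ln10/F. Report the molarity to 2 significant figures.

The Pt²⁺/Pt couple has the larger reduction potential, so it is the cathode: E°cell = +1.20 − (−0.24) = +1.44 V and n = 2.
From the Nernst equation, log Q = n(E° − E)/0.0592 = 2·(+1.44 − (+1.501))/0.0592 = −2.061.
Balancing electrons gives Pt^2+(aq) + Ni(s) → Pt(s) + Ni^2+(aq); thus Q = [Ni^2+(aq)] / [Pt^2+(aq)].
Substituting the known concentrations and solving, log [Pt^2+(aq)] = −0.244 and [Pt^2+(aq)] = 0.57 M.

0.57 M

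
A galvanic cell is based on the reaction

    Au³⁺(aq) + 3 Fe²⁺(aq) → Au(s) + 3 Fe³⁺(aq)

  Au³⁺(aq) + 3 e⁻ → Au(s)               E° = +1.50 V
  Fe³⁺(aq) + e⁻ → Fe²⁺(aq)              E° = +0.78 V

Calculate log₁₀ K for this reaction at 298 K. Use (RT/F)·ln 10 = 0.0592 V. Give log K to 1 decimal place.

log K = 36.5

The Au³⁺/Au couple is reduced (cathode); E°cell = +1.50 − (+0.78) = +0.72 V with n = 3.
At equilibrium E = 0, so log K = nE°cell / 0.0592 = (3)(+0.72) / 0.0592 = 36.5.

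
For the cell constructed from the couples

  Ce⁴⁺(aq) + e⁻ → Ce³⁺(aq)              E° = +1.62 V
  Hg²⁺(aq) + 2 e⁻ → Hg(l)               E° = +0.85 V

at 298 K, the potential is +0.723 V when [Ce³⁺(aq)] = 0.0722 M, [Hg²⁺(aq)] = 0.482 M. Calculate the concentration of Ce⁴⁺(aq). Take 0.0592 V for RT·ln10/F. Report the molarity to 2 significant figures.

0.0081 M

The Ce⁴⁺/Ce³⁺ couple has the larger reduction potential, so it is the cathode: E°cell = +1.62 − (+0.85) = +0.77 V and n = 2.
From the Nernst equation, log Q = n(E° − E)/0.0592 = 2·(+0.77 − (+0.723))/0.0592 = 1.588.
Balancing electrons gives 2 Ce⁴⁺(aq) + Hg(l) → 2 Ce³⁺(aq) + Hg²⁺(aq); thus Q = ([Ce³⁺(aq)]^2·[Hg²⁺(aq)]) / [Ce⁴⁺(aq)]^2.
Solving for the unknown gives log [Ce⁴⁺(aq)] = −2.094, so [Ce⁴⁺(aq)] ≈ 0.0081 M.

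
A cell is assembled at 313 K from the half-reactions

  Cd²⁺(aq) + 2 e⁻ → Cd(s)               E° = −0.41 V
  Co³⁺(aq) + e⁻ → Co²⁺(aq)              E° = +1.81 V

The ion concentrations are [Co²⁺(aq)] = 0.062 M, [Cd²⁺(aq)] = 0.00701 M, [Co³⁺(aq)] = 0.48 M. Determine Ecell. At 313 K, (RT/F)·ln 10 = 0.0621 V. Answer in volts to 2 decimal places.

Co³⁺/Co²⁺ is reduced (cathode, E° = +1.81 V) and Cd²⁺/Cd is oxidized (anode).
E°cell = +1.81 − (−0.41) = +2.22 V, with n = 2 electrons transferred.
For the overall reaction 2 Co³⁺(aq) + Cd(s) → 2 Co²⁺(aq) + Cd²⁺(aq), Q = ([Co²⁺(aq)]^2·[Cd²⁺(aq)]) / [Co³⁺(aq)]^2 = 0.000117, giving log Q = −3.932.
Applying E = E° − (RT ln10/nF)·log Q gives +2.22 − (0.0621/2)(−3.932) = +2.34 V.

+2.34 V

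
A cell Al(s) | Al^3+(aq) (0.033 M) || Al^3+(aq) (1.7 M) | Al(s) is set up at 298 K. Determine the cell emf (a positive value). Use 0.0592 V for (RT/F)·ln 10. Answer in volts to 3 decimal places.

For a concentration cell E°cell = 0, since both electrodes use the same couple.
The compartment with the higher Al^3+(aq) concentration (1.7 M) acts as the cathode; ions are reduced there and produced at the dilute (0.033 M) anode.
With n = 3, Ecell = −(0.0592/3)·log([dilute]/[conc]) = −(0.0592/3)·log(0.033/1.7) = +0.034 V.

0.034 V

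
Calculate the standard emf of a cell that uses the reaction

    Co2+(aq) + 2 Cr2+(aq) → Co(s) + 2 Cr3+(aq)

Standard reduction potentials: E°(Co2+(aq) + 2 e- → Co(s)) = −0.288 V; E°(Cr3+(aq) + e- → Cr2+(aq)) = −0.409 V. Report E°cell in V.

+0.121 V

Co2+(aq) gains electrons, so the Co²⁺/Co couple is the cathode; the Cr³⁺/Cr²⁺ couple is the anode.
E°cell = E°(cathode) − E°(anode) = −0.288 − (−0.409) = +0.121 V.
The positive value indicates the reaction is spontaneous as written.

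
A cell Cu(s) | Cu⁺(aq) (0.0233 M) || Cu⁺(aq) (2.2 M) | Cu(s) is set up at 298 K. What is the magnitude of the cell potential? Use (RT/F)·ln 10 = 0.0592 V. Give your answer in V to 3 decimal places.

For a concentration cell E°cell = 0, since both electrodes use the same couple.
The compartment with the higher Cu⁺(aq) concentration (2.2 M) acts as the cathode; ions are reduced there and produced at the dilute (0.0233 M) anode.
With n = 1, Ecell = −(0.0592/1)·log([dilute]/[conc]) = −(0.0592/1)·log(0.0233/2.2) = +0.117 V.

0.117 V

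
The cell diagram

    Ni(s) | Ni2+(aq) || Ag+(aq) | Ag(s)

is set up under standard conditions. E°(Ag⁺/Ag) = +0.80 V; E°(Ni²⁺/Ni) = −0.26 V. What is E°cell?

By convention the left-hand electrode in cell notation is the anode (oxidation) and the right-hand electrode is the cathode (reduction).
E°cell = E°(right) − E°(left) = +0.80 − (−0.26) = +1.06 V.

+1.06 V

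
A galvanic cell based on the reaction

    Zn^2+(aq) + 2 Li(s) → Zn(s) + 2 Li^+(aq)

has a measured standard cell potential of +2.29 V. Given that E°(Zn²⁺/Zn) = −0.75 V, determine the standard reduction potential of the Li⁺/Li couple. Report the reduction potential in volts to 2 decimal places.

In the reaction as written the Zn²⁺/Zn couple is reduced (cathode) and Li⁺/Li is oxidized (anode), so E°cell = E°(Zn²⁺/Zn) − E°(Li⁺/Li).
E°(Li⁺/Li) = E°(cathode) − E°cell = −0.75 − (+2.29) = −3.04 V.

−3.04 V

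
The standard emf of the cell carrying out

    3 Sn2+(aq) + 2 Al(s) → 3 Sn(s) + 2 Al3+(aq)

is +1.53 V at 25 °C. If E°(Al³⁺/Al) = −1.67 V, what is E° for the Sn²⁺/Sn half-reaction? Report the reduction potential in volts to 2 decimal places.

In the reaction as written the Sn²⁺/Sn couple is reduced (cathode) and Al³⁺/Al is oxidized (anode), so E°cell = E°(Sn²⁺/Sn) − E°(Al³⁺/Al).
E°(Sn²⁺/Sn) = E°cell + E°(anode) = +1.53 + (−1.67) = −0.14 V.

−0.14 V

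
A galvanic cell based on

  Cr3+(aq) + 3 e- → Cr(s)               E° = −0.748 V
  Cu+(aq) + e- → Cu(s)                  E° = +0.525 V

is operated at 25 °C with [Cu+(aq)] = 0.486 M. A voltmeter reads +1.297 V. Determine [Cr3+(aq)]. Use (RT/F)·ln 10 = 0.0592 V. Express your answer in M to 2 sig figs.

The Cu⁺/Cu couple has the larger reduction potential, so it is the cathode: E°cell = +0.525 − (−0.748) = +1.273 V and n = 3.
Rearranging E = E° − (0.0592/n)·log Q gives log Q = 3(+1.273 − (+1.297))/0.0592 = −1.216.
Balancing electrons gives 3 Cu+(aq) + Cr(s) → 3 Cu(s) + Cr3+(aq); thus Q = [Cr3+(aq)] / [Cu+(aq)]^3.
Isolating [Cr3+(aq)] in Q = 10^{−1.216} yields log [Cr3+(aq)] = −2.156, i.e. 0.0070 M.

0.0070 M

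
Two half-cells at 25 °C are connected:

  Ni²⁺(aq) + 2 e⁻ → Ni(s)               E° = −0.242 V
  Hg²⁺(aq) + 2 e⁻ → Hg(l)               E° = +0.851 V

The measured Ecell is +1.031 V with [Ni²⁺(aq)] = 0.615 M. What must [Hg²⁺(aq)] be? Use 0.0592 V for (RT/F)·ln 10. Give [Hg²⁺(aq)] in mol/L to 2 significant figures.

With Hg²⁺/Hg at the cathode and Ni²⁺/Ni at the anode, E°cell = +0.851 − (−0.242) = +1.093 V (n = 2).
From the Nernst equation, log Q = n(E° − E)/0.0592 = 2·(+1.093 − (+1.031))/0.0592 = 2.095.
The balanced reaction is Hg²⁺(aq) + Ni(s) → Hg(l) + Ni²⁺(aq), so Q = [Ni²⁺(aq)] / [Hg²⁺(aq)].
Substituting the known concentrations and solving, log [Hg²⁺(aq)] = −2.306 and [Hg²⁺(aq)] = 0.0049 M.

0.0049 M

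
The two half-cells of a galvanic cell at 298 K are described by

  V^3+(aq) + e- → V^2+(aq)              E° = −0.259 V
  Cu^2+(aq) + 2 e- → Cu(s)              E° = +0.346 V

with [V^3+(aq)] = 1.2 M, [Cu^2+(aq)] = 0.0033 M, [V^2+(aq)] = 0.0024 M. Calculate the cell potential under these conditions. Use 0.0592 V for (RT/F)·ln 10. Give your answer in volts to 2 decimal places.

The Cu²⁺/Cu couple has the more positive E°, so it is the cathode; V³⁺/V²⁺ is the anode.
The standard potential is +0.346 − (−0.259) = +0.605 V and the balanced reaction transfers n = 2 electrons.
Balancing gives Cu^2+(aq) + 2 V^2+(aq) → Cu(s) + 2 V^3+(aq); hence Q = [V^3+(aq)]^2 / ([Cu^2+(aq)]·[V^2+(aq)]^2) = 7.58×10^7 (log Q = 7.879).
E = E° − (0.0592/n)·log Q = +0.605 − (0.0592/2)(7.879) = +0.37 V.

+0.37 V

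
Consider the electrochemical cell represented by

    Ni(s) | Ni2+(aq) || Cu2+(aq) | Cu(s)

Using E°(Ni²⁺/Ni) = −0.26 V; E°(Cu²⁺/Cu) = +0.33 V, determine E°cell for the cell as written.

+0.59 V

By convention the left-hand electrode in cell notation is the anode (oxidation) and the right-hand electrode is the cathode (reduction).
E°cell = E°(right) − E°(left) = +0.33 − (−0.26) = +0.59 V.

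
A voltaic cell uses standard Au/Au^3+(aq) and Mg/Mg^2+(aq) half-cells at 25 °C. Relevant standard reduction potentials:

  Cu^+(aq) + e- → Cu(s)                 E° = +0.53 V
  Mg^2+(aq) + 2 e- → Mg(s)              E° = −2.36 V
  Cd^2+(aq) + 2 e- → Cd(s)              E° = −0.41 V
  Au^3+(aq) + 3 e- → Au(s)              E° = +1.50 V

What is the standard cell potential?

+3.86 V

Of the two couples in this cell, the one with the more positive reduction potential is reduced at the cathode: here that is Au³⁺/Au (+1.50 V); Mg²⁺/Mg (−2.36 V) is the anode.
E°cell = E°(cathode) − E°(anode) = +1.50 − (−2.36) = +3.86 V.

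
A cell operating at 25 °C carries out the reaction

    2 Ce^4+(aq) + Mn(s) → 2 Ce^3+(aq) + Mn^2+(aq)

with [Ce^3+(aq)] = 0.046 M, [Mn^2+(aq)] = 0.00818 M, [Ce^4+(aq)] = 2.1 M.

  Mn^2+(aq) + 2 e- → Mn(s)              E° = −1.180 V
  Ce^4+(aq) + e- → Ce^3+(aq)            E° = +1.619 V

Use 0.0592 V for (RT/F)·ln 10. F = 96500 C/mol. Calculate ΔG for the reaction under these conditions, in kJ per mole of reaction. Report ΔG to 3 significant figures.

−571 kJ/mol

The standard cell potential is +1.619 − (−1.180) = +2.799 V, with n = 2 electrons in the balanced equation.
The reaction quotient is ([Ce^3+(aq)]^2·[Mn^2+(aq)]) / [Ce^4+(aq)]^2 = 3.92×10^−6; by Nernst, E = +2.799 − (0.0592/2)(−5.406) = +2.9590 V.
Finally ΔG = −nFE = −(2)(96500 C/mol)(+2.9590 V) = −571 kJ/mol.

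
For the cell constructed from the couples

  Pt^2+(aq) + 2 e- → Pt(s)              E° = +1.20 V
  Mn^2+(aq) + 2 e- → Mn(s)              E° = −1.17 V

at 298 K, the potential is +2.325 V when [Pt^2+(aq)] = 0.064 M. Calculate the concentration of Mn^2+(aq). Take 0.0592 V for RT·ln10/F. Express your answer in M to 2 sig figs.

Pt²⁺/Pt is the cathode (higher E°); E°cell = +1.20 − (−1.17) = +2.37 V with n = 2.
Rearranging E = E° − (0.0592/n)·log Q gives log Q = 2(+2.37 − (+2.325))/0.0592 = 1.520.
Balancing electrons gives Pt^2+(aq) + Mn(s) → Pt(s) + Mn^2+(aq); thus Q = [Mn^2+(aq)] / [Pt^2+(aq)].
Isolating [Mn^2+(aq)] in Q = 10^{1.520} yields log [Mn^2+(aq)] = 0.326, i.e. 2.1 M.

2.1 M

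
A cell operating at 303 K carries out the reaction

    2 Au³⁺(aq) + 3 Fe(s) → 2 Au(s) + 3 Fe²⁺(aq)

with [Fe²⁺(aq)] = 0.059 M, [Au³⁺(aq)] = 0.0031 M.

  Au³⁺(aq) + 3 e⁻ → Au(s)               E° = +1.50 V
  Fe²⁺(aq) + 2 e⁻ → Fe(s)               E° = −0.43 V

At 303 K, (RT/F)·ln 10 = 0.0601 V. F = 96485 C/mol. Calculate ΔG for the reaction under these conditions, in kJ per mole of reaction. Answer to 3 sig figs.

−1110 kJ/mol

The standard cell potential is +1.50 − (−0.43) = +1.93 V, with n = 6 electrons in the balanced equation.
Here Q = [Fe²⁺(aq)]^3 / [Au³⁺(aq)]^2 = 21.4 (log Q = 1.330), giving E = +1.93 − (0.0601/6)·(1.330) = +1.9167 V.
Then ΔG = −nFE = −6 × 96485 × +1.9167 J/mol = −1110 kJ/mol.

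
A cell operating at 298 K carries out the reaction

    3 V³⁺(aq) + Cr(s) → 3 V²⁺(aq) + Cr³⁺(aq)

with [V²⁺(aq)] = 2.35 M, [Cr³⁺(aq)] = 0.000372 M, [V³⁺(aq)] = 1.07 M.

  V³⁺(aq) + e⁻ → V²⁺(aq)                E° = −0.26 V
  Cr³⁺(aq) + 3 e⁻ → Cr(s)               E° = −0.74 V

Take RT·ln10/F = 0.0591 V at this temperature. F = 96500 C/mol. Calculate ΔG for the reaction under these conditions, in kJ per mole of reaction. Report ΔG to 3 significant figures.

−153 kJ/mol

E°cell = −0.26 − (−0.74) = +0.48 V; the balanced reaction transfers n = 3 electrons.
The reaction quotient is ([V²⁺(aq)]^3·[Cr³⁺(aq)]) / [V³⁺(aq)]^3 = 0.00394; by Nernst, E = +0.48 − (0.0591/3)(−2.404) = +0.5274 V.
Finally ΔG = −nFE = −(3)(96500 C/mol)(+0.5274 V) = −153 kJ/mol.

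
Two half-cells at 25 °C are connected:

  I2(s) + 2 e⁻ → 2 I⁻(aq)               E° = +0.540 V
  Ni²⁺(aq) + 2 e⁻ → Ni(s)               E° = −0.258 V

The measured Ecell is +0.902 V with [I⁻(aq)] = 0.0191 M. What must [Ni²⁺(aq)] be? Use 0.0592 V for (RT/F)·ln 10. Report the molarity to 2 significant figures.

I₂/I⁻ is the cathode (higher E°); E°cell = +0.540 − (−0.258) = +0.798 V with n = 2.
Since E = E° − (0.0592/n)·log Q, log Q = n(E° − E)/0.0592 = −3.514.
Balancing electrons gives I2(s) + Ni(s) → 2 I⁻(aq) + Ni²⁺(aq); thus Q = [I⁻(aq)]^2·[Ni²⁺(aq)].
Substituting the known concentrations and solving, log [Ni²⁺(aq)] = −0.076 and [Ni²⁺(aq)] = 0.84 M.

0.84 M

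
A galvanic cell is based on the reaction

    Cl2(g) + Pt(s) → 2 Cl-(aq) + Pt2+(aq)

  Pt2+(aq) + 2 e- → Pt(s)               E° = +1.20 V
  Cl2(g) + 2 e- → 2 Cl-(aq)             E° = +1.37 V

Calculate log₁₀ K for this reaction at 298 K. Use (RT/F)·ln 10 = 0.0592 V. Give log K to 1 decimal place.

log K = 5.7

The Cl₂/Cl⁻ couple is reduced (cathode); E°cell = +1.37 − (+1.20) = +0.17 V with n = 2.
At equilibrium E = 0, so log K = nE°cell / 0.0592 = (2)(+0.17) / 0.0592 = 5.7.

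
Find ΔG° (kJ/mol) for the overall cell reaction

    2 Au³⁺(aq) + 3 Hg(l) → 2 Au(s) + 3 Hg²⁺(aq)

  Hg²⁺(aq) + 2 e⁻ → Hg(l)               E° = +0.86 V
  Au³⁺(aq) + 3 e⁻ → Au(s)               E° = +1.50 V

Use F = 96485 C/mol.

−371 kJ/mol

In the reaction as written Au³⁺(aq) is reduced, so the Au³⁺/Au couple is the cathode and Hg²⁺/Hg is the anode.
E°cell = +1.50 − (+0.86) = +0.64 V; balancing electrons gives n = 6.
ΔG° = −nFE°cell = −(6)(96485)(+0.64) J/mol = −371 kJ/mol.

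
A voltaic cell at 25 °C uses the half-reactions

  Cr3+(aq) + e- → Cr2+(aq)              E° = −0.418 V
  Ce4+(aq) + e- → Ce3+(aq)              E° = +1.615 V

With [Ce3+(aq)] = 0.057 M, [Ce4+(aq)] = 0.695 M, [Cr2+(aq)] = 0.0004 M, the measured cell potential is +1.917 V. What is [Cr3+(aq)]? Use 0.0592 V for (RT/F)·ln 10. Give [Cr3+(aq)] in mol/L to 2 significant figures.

The Ce⁴⁺/Ce³⁺ couple has the larger reduction potential, so it is the cathode: E°cell = +1.615 − (−0.418) = +2.033 V and n = 1.
Since E = E° − (0.0592/n)·log Q, log Q = n(E° − E)/0.0592 = 1.959.
Balancing electrons gives Ce4+(aq) + Cr2+(aq) → Ce3+(aq) + Cr3+(aq); thus Q = ([Ce3+(aq)]·[Cr3+(aq)]) / ([Ce4+(aq)]·[Cr2+(aq)]).
Isolating [Cr3+(aq)] in Q = 10^{1.959} yields log [Cr3+(aq)] = −0.353, i.e. 0.44 M.

0.44 M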